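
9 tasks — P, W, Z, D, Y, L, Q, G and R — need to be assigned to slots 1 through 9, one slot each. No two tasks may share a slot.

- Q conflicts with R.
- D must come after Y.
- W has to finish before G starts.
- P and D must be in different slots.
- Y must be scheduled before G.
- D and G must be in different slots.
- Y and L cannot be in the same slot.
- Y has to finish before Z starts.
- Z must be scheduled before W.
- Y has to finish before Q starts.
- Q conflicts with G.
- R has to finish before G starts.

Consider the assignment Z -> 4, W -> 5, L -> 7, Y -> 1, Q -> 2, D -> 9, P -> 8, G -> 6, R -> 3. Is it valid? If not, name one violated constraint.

Y and L cannot be in the same slot — holds.
Q conflicts with G — holds.
Y has to finish before Q starts — holds.
Y has to finish before Z starts — holds.
Q conflicts with R — holds.
D must come after Y — holds.
D and G must be in different slots — holds.
No two tasks may share a slot — holds.
Y must be scheduled before G — holds.
W has to finish before G starts — holds.
R has to finish before G starts — holds.
P and D must be in different slots — holds.
Z must be scheduled before W — holds.

Valid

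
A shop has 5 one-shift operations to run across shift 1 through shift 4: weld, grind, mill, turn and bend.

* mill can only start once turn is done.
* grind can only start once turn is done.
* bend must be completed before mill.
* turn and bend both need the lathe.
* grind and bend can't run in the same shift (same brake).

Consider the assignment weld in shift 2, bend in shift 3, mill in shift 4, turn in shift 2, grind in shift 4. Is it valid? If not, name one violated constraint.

Valid

grind and bend can't run in the same shift (same brake) — holds.
mill can only start once turn is done — holds.
turn and bend both need the lathe — holds.
bend must be completed before mill — holds.
grind can only start once turn is done — holds.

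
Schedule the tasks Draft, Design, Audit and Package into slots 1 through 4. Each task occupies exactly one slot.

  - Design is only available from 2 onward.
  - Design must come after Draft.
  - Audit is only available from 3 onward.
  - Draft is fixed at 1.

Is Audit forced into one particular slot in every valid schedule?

Audit can be 3 (e.g. Draft in 1, Package in 1, Audit in 3, Design in 2) or 4 (e.g. Package in 1, Draft in 1, Audit in 4, Design in 2).

No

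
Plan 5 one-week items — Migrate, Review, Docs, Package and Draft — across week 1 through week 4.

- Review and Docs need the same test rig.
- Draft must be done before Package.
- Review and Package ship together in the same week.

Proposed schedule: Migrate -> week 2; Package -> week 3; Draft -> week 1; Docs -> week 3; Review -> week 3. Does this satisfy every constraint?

No — it violates: Review and Docs need the same test rig

Review and Docs need the same test rig — violated.
Draft must be done before Package — holds.
Review and Package ship together in the same week — holds.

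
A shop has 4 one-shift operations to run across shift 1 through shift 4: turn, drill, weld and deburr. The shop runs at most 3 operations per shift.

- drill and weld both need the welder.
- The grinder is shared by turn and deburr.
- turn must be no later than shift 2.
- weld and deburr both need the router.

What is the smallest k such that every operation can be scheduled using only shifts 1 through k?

With at most 3 per shift and 4 operations, at least 2 shifts are needed.
2 works (last occupied shift: shift 2): for example drill in shift 2; weld in shift 1; deburr in shift 2; turn in shift 1.

2 shifts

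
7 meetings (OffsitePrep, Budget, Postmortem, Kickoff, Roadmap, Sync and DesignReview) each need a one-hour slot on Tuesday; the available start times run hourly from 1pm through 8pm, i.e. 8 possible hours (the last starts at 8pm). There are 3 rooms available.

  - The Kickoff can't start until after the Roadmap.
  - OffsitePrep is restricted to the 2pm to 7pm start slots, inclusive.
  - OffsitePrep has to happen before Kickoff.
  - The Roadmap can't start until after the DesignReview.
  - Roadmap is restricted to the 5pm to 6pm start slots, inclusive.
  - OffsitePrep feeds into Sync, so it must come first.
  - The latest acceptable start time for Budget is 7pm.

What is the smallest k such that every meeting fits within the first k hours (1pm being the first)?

6

The precedence chain requires at least 3 distinct hours.
With at most 3 per hour and 7 meetings, at least 3 hours are needed.
Propagating the time windows through the other constraints, Kickoff can't land before 6pm — that is hour 6 counting from 1pm — so the schedule must run through at least 6 hours.
6 works (last occupied hour: 6pm): for example DesignReview in 1pm; Roadmap in 5pm; OffsitePrep in 2pm; Kickoff in 6pm; Sync in 3pm; Budget in 1pm; Postmortem in 1pm.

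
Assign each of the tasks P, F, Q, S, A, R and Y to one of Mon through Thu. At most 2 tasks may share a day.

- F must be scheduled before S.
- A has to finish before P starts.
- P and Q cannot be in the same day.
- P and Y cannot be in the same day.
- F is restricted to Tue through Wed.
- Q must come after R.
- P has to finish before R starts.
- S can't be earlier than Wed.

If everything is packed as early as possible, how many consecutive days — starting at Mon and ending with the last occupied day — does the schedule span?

The precedence chain requires at least 4 distinct days.
With at most 2 per day and 7 tasks, at least 4 days are needed.
4 works (last occupied day: Thu): for example Q -> Thu, A -> Mon, P -> Tue, S -> Wed, Y -> Mon, R -> Wed, F -> Tue.

4 days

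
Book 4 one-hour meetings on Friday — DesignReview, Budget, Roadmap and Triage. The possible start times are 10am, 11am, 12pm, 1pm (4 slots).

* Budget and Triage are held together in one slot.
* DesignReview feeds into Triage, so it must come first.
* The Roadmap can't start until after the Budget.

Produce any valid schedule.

Roadmap -> 12pm, DesignReview -> 10am, Triage -> 11am, Budget -> 11am

Checking: Budget(11am) before Roadmap(12pm); DesignReview(10am) before Triage(11am); Budget = Triage = 11am.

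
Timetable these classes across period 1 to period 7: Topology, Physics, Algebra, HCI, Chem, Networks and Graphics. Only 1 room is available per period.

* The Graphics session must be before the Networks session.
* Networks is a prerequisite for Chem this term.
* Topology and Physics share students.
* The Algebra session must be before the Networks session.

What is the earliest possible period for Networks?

period 3

Precedence pushes Networks to at least period 2; downstream work caps Networks at period 6.
Networks at period 3 is achievable: Algebra -> period 1, Networks -> period 3, Topology -> period 5, Chem -> period 4, Physics -> period 6, HCI -> period 7, Graphics -> period 2.
Nothing earlier works — the conflict and capacity constraints rule out every period before period 3.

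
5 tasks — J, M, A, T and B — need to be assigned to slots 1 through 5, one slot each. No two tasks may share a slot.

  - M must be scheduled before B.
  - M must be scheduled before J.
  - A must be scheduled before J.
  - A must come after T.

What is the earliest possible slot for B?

2

Precedence pushes B to at least 2.
B at 2 is achievable: M=1; J=5; A=4; B=2; T=3.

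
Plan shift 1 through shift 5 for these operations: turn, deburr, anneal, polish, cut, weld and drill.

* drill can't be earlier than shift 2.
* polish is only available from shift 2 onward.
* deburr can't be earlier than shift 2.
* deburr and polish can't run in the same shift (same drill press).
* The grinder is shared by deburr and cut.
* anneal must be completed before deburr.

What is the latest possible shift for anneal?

shift 4

Downstream work caps anneal at shift 4.
anneal at shift 4 is achievable: polish in shift 2, anneal in shift 4, drill in shift 2, weld in shift 1, turn in shift 1, cut in shift 1, deburr in shift 5.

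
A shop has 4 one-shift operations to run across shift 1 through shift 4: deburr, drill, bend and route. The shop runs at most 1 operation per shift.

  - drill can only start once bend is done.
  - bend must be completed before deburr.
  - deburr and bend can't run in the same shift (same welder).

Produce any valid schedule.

drill -> shift 3; bend -> shift 1; deburr -> shift 2; route -> shift 4

Checking: bend(shift 1) before drill(shift 3); bend(shift 1) before deburr(shift 2); deburr(shift 2) != bend(shift 1); max 1 per shift (cap 1).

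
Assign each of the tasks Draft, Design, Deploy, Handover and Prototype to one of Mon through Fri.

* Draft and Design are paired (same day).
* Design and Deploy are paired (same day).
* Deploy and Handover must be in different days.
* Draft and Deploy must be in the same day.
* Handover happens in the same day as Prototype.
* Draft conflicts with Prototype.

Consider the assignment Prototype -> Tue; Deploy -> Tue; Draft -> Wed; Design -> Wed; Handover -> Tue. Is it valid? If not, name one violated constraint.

Draft conflicts with Prototype — holds.
Draft and Design are paired (same day) — holds.
Design and Deploy are paired (same day) — violated.
Deploy and Handover must be in different days — violated.
Handover happens in the same day as Prototype — holds.
Draft and Deploy must be in the same day — violated.

Invalid. Design and Deploy are paired (same day).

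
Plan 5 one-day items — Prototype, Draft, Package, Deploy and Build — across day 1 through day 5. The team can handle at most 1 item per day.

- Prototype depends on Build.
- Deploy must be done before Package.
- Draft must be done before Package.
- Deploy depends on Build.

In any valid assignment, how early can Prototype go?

day 2

Precedence pushes Prototype to at least day 2.
Prototype at day 2 is achievable: Prototype=day 2, Deploy=day 3, Package=day 5, Build=day 1, Draft=day 4.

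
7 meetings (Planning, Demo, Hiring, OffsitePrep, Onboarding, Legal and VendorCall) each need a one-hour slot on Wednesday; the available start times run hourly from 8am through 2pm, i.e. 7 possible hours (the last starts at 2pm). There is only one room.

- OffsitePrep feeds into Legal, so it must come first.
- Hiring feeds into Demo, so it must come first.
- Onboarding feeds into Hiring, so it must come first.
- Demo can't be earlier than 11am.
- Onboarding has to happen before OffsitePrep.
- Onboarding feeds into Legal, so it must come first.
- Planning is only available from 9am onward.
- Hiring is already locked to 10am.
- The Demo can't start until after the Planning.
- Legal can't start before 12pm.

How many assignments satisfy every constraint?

33

Splitting on Planning: it can be 9am (12), 11am (12), 12pm (6), 1pm (3). Listing each branch's schedules as (Demo, Hiring, OffsitePrep, Onboarding, Legal, VendorCall):
Planning=9am: (11am,10am,12pm,8am,1pm,2pm) (11am,10am,12pm,8am,2pm,1pm) (11am,10am,1pm,8am,2pm,12pm) (12pm,10am,11am,8am,1pm,2pm) (12pm,10am,11am,8am,2pm,1pm) (12pm,10am,1pm,8am,2pm,11am) (1pm,10am,11am,8am,12pm,2pm) (1pm,10am,11am,8am,2pm,12pm) (1pm,10am,12pm,8am,2pm,11am) (2pm,10am,11am,8am,12pm,1pm) (2pm,10am,11am,8am,1pm,12pm) (2pm,10am,12pm,8am,1pm,11am) — 12.
Planning=11am: (12pm,10am,9am,8am,1pm,2pm) (12pm,10am,9am,8am,2pm,1pm) (12pm,10am,1pm,8am,2pm,9am) (12pm,10am,1pm,9am,2pm,8am) (1pm,10am,9am,8am,12pm,2pm) (1pm,10am,9am,8am,2pm,12pm) (1pm,10am,12pm,8am,2pm,9am) (1pm,10am,12pm,9am,2pm,8am) (2pm,10am,9am,8am,12pm,1pm) (2pm,10am,9am,8am,1pm,12pm) (2pm,10am,12pm,8am,1pm,9am) (2pm,10am,12pm,9am,1pm,8am) — 12.
Planning=12pm: (1pm,10am,9am,8am,2pm,11am) (1pm,10am,11am,8am,2pm,9am) (1pm,10am,11am,9am,2pm,8am) (2pm,10am,9am,8am,1pm,11am) (2pm,10am,11am,8am,1pm,9am) (2pm,10am,11am,9am,1pm,8am) — 6.
Planning=1pm: (2pm,10am,9am,8am,12pm,11am) (2pm,10am,11am,8am,12pm,9am) (2pm,10am,11am,9am,12pm,8am) — 3.
Summing: 12 + 12 + 6 + 3 = 33.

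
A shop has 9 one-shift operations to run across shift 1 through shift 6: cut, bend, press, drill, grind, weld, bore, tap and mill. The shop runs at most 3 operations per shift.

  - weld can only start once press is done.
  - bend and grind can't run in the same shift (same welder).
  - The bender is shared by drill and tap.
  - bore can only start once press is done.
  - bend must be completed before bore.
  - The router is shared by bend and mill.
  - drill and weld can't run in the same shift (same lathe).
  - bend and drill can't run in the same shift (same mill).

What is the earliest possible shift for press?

Downstream work caps press at shift 5.
press at shift 1 is achievable: mill in shift 3; tap in shift 4; bore in shift 2; grind in shift 2; weld in shift 2; drill in shift 3; press in shift 1; cut in shift 1; bend in shift 1.

shift 1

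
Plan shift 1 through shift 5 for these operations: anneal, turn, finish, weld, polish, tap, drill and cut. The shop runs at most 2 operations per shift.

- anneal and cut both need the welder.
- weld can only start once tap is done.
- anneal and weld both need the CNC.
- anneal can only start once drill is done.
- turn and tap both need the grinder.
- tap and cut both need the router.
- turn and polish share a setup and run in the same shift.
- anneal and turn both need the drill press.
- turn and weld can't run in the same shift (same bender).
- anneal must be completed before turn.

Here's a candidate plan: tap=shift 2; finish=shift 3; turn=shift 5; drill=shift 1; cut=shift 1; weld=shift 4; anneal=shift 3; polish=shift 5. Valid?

Yes

turn and tap both need the grinder — holds.
tap and cut both need the router — holds.
anneal can only start once drill is done — holds.
anneal and turn both need the drill press — holds.
anneal must be completed before turn — holds.
The shop runs at most 2 operations per shift — holds.
anneal and weld both need the CNC — holds.
weld can only start once tap is done — holds.
turn and polish share a setup and run in the same shift — holds.
turn and weld can't run in the same shift (same bender) — holds.
anneal and cut both need the welder — holds.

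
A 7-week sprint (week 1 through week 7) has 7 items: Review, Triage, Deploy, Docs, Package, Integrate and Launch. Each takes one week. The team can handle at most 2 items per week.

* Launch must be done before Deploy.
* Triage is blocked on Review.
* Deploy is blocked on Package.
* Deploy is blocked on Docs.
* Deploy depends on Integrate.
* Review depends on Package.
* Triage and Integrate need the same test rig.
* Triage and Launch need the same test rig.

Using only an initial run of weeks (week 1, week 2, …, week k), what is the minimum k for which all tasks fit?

The precedence chain requires at least 3 distinct weeks.
With at most 2 per week and 7 tasks, at least 4 weeks are needed.
4 works (last occupied week: week 4): for example Review in week 3, Triage in week 4, Docs in week 1, Launch in week 2, Package in week 1, Deploy in week 3, Integrate in week 2.

4 weeks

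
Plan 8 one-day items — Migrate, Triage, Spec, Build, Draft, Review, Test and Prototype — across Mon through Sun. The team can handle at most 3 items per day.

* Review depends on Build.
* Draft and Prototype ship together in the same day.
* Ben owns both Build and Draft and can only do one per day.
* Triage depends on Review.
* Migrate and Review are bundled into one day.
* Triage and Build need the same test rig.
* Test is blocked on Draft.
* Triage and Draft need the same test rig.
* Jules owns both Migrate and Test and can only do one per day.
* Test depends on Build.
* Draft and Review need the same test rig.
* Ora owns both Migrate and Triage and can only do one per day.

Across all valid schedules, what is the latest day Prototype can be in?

Sat

Prototype must be in the same day as Draft, which can't be after Sat, so Prototype is at most Sat.
Prototype at Sat is achievable: Review -> Tue; Draft -> Sat; Test -> Sun; Build -> Mon; Migrate -> Tue; Triage -> Wed; Spec -> Mon; Prototype -> Sat.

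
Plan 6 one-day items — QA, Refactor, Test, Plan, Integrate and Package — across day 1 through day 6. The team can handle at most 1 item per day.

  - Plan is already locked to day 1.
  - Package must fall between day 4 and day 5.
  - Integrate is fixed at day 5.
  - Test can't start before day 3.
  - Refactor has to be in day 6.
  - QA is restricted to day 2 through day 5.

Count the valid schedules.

1

Enumerating: Integrate -> day 5; Test -> day 3; QA -> day 2; Refactor -> day 6; Package -> day 4; Plan -> day 1.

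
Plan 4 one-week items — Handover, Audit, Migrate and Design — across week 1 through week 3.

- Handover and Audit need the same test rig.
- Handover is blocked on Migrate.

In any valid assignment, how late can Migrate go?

Downstream work caps Migrate at week 2.
Migrate at week 2 is achievable: Design=week 1; Handover=week 3; Audit=week 1; Migrate=week 2.

week 2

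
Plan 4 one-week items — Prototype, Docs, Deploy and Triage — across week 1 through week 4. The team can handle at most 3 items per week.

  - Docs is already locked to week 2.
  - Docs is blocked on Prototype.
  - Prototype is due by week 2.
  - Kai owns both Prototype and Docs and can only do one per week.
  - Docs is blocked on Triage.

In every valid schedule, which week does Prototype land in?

week 1

Prototype's window is week 1–week 2.
Docs is fixed at week 2, and Prototype can't share a week with Docs.
So Prototype must be week 1.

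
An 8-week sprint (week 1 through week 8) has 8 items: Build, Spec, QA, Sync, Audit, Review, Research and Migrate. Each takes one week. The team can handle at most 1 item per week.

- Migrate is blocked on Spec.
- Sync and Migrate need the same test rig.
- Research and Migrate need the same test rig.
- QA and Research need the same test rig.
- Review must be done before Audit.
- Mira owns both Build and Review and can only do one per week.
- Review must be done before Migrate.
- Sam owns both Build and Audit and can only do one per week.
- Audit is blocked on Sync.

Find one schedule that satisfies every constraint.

Sync -> week 2; Build -> week 6; Research -> week 8; QA -> week 7; Audit -> week 3; Migrate -> week 5; Review -> week 1; Spec -> week 4

Checking: Review(week 1) before Migrate(week 5); Review(week 1) before Audit(week 3); Sync(week 2) before Audit(week 3); Spec(week 4) before Migrate(week 5); Research(week 8) != Migrate(week 5); Sync(week 2) != Migrate(week 5); Build(week 6) != Review(week 1); QA(week 7) != Research(week 8); Build(week 6) != Audit(week 3); max 1 per week (cap 1).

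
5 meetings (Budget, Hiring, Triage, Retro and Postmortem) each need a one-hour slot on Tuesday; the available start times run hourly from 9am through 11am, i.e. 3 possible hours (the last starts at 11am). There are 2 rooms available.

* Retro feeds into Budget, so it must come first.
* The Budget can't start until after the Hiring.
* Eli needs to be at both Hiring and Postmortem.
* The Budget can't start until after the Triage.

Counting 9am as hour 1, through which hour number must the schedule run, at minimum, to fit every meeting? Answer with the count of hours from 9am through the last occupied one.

3

The precedence chain requires at least 2 distinct hours.
With at most 2 per hour and 5 meetings, at least 3 hours are needed.
3 works (last occupied hour: 11am): for example Retro -> 10am, Budget -> 11am, Hiring -> 9am, Postmortem -> 10am, Triage -> 9am.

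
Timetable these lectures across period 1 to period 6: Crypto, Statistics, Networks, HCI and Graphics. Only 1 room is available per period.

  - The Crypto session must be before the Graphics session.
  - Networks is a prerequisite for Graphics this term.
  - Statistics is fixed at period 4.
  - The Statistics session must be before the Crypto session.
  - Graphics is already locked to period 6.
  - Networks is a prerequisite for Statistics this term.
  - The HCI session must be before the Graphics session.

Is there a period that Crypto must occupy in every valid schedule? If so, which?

period 5

Statistics is fixed at period 4 and must come before Crypto, so Crypto is at least period 5.
Graphics is fixed at period 6 and must come after Crypto, so Crypto is at most period 5.
So Crypto must be period 5.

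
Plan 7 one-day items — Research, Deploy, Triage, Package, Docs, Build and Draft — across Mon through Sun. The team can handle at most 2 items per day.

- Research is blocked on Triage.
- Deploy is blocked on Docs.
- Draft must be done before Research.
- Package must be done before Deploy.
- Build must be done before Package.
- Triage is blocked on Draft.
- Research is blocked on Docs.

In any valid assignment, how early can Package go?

Tue

Precedence pushes Package to at least Tue; downstream work caps Package at Sat.
Package at Tue is achievable: Research=Thu, Triage=Wed, Draft=Tue, Package=Tue, Deploy=Wed, Build=Mon, Docs=Mon.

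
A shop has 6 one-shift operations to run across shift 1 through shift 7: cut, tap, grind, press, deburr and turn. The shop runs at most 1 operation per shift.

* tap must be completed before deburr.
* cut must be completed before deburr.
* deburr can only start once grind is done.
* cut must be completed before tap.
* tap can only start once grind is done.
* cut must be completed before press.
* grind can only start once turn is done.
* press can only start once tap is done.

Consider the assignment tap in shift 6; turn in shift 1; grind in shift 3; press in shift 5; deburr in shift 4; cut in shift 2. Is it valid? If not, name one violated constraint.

Invalid. tap must be completed before deburr.

tap must be completed before deburr — violated.
grind can only start once turn is done — holds.
The shop runs at most 1 operation per shift — holds.
cut must be completed before deburr — holds.
tap can only start once grind is done — holds.
deburr can only start once grind is done — holds.
cut must be completed before tap — holds.
cut must be completed before press — holds.
press can only start once tap is done — violated.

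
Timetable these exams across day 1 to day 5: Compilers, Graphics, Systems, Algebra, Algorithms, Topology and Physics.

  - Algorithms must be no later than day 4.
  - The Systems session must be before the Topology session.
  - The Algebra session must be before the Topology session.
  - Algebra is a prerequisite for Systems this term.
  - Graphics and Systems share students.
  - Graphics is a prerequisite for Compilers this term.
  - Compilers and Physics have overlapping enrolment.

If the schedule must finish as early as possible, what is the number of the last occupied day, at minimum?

day 3

The precedence chain requires at least 3 distinct days.
3 works (last occupied day: day 3): for example Topology -> day 3; Algebra -> day 1; Systems -> day 2; Algorithms -> day 1; Physics -> day 1; Compilers -> day 2; Graphics -> day 1.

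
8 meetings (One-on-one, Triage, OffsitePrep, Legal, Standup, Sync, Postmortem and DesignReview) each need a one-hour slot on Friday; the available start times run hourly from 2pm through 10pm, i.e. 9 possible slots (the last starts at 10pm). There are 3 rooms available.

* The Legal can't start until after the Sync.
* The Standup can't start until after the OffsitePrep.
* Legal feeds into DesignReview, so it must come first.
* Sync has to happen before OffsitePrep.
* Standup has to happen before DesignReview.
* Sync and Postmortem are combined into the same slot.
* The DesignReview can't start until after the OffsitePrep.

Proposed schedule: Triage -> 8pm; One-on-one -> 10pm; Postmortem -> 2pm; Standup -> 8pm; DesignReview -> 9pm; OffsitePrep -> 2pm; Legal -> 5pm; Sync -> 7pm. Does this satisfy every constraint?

No. Sync has to happen before OffsitePrep is not satisfied.

Legal feeds into DesignReview, so it must come first — holds.
The Legal can't start until after the Sync — violated.
Standup has to happen before DesignReview — holds.
There are 3 rooms available — holds.
The DesignReview can't start until after the OffsitePrep — holds.
Sync has to happen before OffsitePrep — violated.
Sync and Postmortem are combined into the same slot — violated.
The Standup can't start until after the OffsitePrep — holds.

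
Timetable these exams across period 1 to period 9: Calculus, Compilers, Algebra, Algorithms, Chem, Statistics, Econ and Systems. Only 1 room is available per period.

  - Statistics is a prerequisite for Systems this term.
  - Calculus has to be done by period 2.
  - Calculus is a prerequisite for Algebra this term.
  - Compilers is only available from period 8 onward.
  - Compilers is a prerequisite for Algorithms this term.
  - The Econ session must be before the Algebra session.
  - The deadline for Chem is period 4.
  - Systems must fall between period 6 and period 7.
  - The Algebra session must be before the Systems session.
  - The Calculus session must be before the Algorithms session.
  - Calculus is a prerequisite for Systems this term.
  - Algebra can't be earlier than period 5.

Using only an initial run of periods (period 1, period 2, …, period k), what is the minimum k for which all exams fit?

The precedence chain requires at least 3 distinct periods.
With at most 1 per period and 8 exams, at least 8 periods are needed.
Propagating the time windows through the other constraints, Algorithms can't land before period 9, so the schedule must run through at least period 9.
9 works (last occupied period: period 9): for example Econ -> period 4; Systems -> period 6; Calculus -> period 1; Compilers -> period 8; Chem -> period 2; Statistics -> period 3; Algorithms -> period 9; Algebra -> period 5.

9 periods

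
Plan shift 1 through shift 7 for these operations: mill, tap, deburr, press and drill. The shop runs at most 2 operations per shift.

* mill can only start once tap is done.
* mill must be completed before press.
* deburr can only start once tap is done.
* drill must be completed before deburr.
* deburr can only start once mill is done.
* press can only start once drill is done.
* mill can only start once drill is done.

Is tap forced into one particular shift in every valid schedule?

tap can be shift 1 (e.g. deburr in shift 3, mill in shift 2, tap in shift 1, press in shift 3, drill in shift 1) or shift 2 (e.g. deburr -> shift 4, tap -> shift 2, drill -> shift 1, press -> shift 4, mill -> shift 3).

No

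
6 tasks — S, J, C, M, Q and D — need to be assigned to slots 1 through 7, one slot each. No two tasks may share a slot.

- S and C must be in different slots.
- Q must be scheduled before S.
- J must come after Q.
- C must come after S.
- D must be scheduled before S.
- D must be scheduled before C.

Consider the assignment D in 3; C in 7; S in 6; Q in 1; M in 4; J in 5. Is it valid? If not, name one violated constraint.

D must be scheduled before S — holds.
J must come after Q — holds.
Q must be scheduled before S — holds.
No two tasks may share a slot — holds.
D must be scheduled before C — holds.
C must come after S — holds.
S and C must be in different slots — holds.

Yes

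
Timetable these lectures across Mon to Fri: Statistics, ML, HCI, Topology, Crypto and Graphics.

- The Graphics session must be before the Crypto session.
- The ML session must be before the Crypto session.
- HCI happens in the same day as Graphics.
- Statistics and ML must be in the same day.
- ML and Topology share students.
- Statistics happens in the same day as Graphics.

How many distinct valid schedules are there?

Splitting on Statistics: it can be Mon (16), Tue (12), Wed (8), Thu (4). Listing each branch's schedules as (ML, HCI, Topology, Crypto, Graphics):
Statistics=Mon: (Mon,Mon,Tue,Tue,Mon) (Mon,Mon,Tue,Wed,Mon) (Mon,Mon,Tue,Thu,Mon) (Mon,Mon,Tue,Fri,Mon) (Mon,Mon,Wed,Tue,Mon) (Mon,Mon,Wed,Wed,Mon) (Mon,Mon,Wed,Thu,Mon) (Mon,Mon,Wed,Fri,Mon) (Mon,Mon,Thu,Tue,Mon) (Mon,Mon,Thu,Wed,Mon) (Mon,Mon,Thu,Thu,Mon) (Mon,Mon,Thu,Fri,Mon) (Mon,Mon,Fri,Tue,Mon) (Mon,Mon,Fri,Wed,Mon) (Mon,Mon,Fri,Thu,Mon) (Mon,Mon,Fri,Fri,Mon) — 16.
Statistics=Tue: (Tue,Tue,Mon,Wed,Tue) (Tue,Tue,Mon,Thu,Tue) (Tue,Tue,Mon,Fri,Tue) (Tue,Tue,Wed,Wed,Tue) (Tue,Tue,Wed,Thu,Tue) (Tue,Tue,Wed,Fri,Tue) (Tue,Tue,Thu,Wed,Tue) (Tue,Tue,Thu,Thu,Tue) (Tue,Tue,Thu,Fri,Tue) (Tue,Tue,Fri,Wed,Tue) (Tue,Tue,Fri,Thu,Tue) (Tue,Tue,Fri,Fri,Tue) — 12.
Statistics=Wed: (Wed,Wed,Mon,Thu,Wed) (Wed,Wed,Mon,Fri,Wed) (Wed,Wed,Tue,Thu,Wed) (Wed,Wed,Tue,Fri,Wed) (Wed,Wed,Thu,Thu,Wed) (Wed,Wed,Thu,Fri,Wed) (Wed,Wed,Fri,Thu,Wed) (Wed,Wed,Fri,Fri,Wed) — 8.
Statistics=Thu: (Thu,Thu,Mon,Fri,Thu) (Thu,Thu,Tue,Fri,Thu) (Thu,Thu,Wed,Fri,Thu) (Thu,Thu,Fri,Fri,Thu) — 4.
Summing: 16 + 12 + 8 + 4 = 40.

40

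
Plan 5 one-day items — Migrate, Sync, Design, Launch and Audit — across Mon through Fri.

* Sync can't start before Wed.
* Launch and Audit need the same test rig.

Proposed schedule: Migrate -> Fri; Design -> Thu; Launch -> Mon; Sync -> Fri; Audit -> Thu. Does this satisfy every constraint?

Yes, all constraints hold

Sync can't start before Wed — holds.
Launch and Audit need the same test rig — holds.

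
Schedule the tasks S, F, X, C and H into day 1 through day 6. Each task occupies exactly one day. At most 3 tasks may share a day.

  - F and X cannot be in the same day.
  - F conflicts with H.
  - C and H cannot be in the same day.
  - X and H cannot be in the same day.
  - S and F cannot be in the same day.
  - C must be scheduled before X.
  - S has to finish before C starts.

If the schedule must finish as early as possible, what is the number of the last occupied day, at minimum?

3

The precedence chain requires at least 3 distinct days.
With at most 3 per day and 5 tasks, at least 2 days are needed.
3 works (last occupied day: day 3): for example F -> day 2; S -> day 1; H -> day 1; C -> day 2; X -> day 3.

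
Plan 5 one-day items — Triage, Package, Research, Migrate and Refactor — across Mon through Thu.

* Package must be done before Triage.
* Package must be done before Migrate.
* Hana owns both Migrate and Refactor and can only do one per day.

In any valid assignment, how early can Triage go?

Tue

Precedence pushes Triage to at least Tue.
Triage at Tue is achievable: Migrate in Tue, Triage in Tue, Package in Mon, Refactor in Mon, Research in Mon.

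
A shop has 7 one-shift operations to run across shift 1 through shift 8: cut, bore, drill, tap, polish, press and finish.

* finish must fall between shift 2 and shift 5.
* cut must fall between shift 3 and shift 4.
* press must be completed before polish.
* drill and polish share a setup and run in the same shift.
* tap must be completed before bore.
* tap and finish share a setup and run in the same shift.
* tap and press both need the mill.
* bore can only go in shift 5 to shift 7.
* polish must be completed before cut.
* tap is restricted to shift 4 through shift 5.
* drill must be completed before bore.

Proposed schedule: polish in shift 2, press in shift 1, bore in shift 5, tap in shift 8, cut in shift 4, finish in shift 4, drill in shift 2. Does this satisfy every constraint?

drill must be completed before bore — holds.
tap and finish share a setup and run in the same shift — violated.
tap must be completed before bore — violated.
bore can only go in shift 5 to shift 7 — holds.
cut must fall between shift 3 and shift 4 — holds.
press must be completed before polish — holds.
finish must fall between shift 2 and shift 5 — holds.
drill and polish share a setup and run in the same shift — holds.
tap is restricted to shift 4 through shift 5 — violated.
polish must be completed before cut — holds.
tap and press both need the mill — holds.

No — it violates: tap is restricted to shift 4 through shift 5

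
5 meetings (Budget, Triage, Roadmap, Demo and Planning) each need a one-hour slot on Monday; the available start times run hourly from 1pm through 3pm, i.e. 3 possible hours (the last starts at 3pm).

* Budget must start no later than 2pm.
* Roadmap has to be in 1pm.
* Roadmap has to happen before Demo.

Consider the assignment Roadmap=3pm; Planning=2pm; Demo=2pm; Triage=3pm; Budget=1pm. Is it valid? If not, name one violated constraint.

No. Roadmap has to be in 1pm is not satisfied.

Roadmap has to be in 1pm — violated.
Budget must start no later than 2pm — holds.
Roadmap has to happen before Demo — violated.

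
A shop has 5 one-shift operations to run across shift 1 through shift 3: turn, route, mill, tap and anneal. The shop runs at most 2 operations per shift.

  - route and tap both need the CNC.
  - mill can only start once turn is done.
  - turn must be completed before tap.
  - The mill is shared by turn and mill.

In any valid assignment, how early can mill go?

shift 2

Precedence pushes mill to at least shift 2.
mill at shift 2 is achievable: tap -> shift 2, route -> shift 1, turn -> shift 1, mill -> shift 2, anneal -> shift 3.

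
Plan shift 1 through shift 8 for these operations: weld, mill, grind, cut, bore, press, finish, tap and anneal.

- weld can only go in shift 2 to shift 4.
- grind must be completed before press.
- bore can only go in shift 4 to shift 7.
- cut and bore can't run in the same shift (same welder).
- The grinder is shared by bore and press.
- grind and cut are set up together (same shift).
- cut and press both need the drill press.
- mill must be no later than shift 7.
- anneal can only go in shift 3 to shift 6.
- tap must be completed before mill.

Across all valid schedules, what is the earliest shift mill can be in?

Precedence pushes mill to at least shift 2; mill's own window allows nothing later than shift 7.
mill at shift 2 is achievable: cut -> shift 1; mill -> shift 2; weld -> shift 2; grind -> shift 1; press -> shift 2; finish -> shift 1; bore -> shift 4; tap -> shift 1; anneal -> shift 3.

shift 2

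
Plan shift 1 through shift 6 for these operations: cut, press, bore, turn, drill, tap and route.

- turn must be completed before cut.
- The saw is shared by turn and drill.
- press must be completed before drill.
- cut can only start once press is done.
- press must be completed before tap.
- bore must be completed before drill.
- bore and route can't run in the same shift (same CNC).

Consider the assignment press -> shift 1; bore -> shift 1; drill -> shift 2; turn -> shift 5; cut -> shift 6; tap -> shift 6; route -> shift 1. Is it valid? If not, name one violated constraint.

Invalid. bore and route can't run in the same shift (same CNC).

The saw is shared by turn and drill — holds.
cut can only start once press is done — holds.
bore and route can't run in the same shift (same CNC) — violated.
press must be completed before drill — holds.
turn must be completed before cut — holds.
bore must be completed before drill — holds.
press must be completed before tap — holds.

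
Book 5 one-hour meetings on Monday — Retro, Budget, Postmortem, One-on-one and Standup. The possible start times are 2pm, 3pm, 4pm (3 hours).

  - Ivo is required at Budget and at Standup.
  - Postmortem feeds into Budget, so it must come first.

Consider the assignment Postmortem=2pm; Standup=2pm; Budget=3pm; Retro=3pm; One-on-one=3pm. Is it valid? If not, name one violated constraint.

Postmortem feeds into Budget, so it must come first — holds.
Ivo is required at Budget and at Standup — holds.

Yes, all constraints hold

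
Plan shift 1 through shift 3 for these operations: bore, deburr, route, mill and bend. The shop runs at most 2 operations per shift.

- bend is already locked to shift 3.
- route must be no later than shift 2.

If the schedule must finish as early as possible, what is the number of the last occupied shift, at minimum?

With at most 2 per shift and 5 operations, at least 3 shifts are needed.
bend can't be placed before shift 3, so the schedule must run through at least shift 3.
3 works (last occupied shift: shift 3): for example mill in shift 2, deburr in shift 2, route in shift 1, bend in shift 3, bore in shift 1.

3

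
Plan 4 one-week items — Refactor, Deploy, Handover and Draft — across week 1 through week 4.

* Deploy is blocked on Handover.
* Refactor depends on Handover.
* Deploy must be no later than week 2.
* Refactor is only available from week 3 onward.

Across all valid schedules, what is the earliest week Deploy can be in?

week 2

Precedence pushes Deploy to at least week 2; Deploy's own window allows nothing later than week 2.
Deploy at week 2 is achievable: Deploy in week 2, Refactor in week 3, Handover in week 1, Draft in week 1.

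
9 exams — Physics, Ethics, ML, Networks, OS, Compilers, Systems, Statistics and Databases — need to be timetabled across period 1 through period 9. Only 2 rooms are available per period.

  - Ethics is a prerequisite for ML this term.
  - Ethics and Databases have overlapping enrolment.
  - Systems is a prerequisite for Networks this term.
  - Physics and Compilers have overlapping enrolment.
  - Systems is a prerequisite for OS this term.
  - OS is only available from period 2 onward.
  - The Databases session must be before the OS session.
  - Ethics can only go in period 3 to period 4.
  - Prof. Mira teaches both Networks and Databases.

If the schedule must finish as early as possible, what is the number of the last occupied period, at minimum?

The precedence chain requires at least 2 distinct periods.
With at most 2 per period and 9 exams, at least 5 periods are needed.
Propagating the time windows through the other constraints, ML can't land before period 4, so the schedule must run through at least period 4.
5 works (last occupied period: period 5): for example OS in period 2, Ethics in period 3, Statistics in period 5, ML in period 4, Systems in period 1, Databases in period 1, Physics in period 3, Compilers in period 4, Networks in period 2.

period 5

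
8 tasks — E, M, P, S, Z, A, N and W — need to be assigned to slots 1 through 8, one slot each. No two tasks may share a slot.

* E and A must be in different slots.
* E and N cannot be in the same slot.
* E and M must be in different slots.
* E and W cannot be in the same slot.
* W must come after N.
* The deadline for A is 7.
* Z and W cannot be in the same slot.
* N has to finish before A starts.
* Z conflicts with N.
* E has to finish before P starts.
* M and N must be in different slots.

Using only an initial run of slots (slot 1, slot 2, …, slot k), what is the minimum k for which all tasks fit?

The precedence chain requires at least 2 distinct slots.
With at most 1 per slot and 8 tasks, at least 8 slots are needed.
8 works (last occupied slot: 8): for example A -> 2, W -> 5, P -> 4, Z -> 8, N -> 1, S -> 7, M -> 6, E -> 3.

8 slots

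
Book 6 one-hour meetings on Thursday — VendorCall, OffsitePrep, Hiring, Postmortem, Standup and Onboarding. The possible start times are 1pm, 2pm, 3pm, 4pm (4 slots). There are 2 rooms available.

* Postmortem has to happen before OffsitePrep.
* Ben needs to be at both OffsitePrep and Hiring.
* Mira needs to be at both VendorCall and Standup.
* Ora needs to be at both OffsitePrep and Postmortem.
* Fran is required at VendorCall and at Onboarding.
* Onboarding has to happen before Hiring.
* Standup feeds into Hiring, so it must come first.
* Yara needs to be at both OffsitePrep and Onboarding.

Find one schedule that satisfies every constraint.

Hiring -> 2pm, Standup -> 1pm, Onboarding -> 1pm, Postmortem -> 2pm, VendorCall -> 3pm, OffsitePrep -> 3pm

Checking: Onboarding(1pm) before Hiring(2pm); Standup(1pm) before Hiring(2pm); Postmortem(2pm) before OffsitePrep(3pm); VendorCall(3pm) != Standup(1pm); OffsitePrep(3pm) != Onboarding(1pm); OffsitePrep(3pm) != Postmortem(2pm); VendorCall(3pm) != Onboarding(1pm); OffsitePrep(3pm) != Hiring(2pm); max 2 per slot (cap 2).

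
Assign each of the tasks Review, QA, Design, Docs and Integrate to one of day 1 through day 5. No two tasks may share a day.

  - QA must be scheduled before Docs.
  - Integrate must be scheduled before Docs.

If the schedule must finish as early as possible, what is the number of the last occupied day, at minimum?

The precedence chain requires at least 2 distinct days.
With at most 1 per day and 5 tasks, at least 5 days are needed.
5 works (last occupied day: day 5): for example Integrate -> day 2, Review -> day 4, Design -> day 5, Docs -> day 3, QA -> day 1.

5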